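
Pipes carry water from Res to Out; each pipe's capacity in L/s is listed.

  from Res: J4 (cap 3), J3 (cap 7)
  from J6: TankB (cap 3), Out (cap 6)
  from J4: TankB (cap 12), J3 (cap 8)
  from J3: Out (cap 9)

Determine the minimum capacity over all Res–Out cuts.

Augment Res→J3→Out: bottleneck 7, flow now 7.
Augment Res→J4→J3→Out: bottleneck 2, flow now 9.
No augmenting path remains; maximum flow = 9.
By max-flow min-cut, the minimum cut capacity equals the max flow.
In the residual graph, reachable from Res: {Res, J4, TankB, J3}.
Min-cut edges: J3→Out (9); capacity 9 = 9.

9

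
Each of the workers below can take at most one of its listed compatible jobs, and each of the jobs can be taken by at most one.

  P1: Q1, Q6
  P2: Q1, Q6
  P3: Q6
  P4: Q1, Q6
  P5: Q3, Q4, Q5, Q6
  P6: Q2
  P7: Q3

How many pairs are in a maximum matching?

5

Unit-capacity flow: source→left, listed edges, right→sink; max matching = max flow.
Augmenting path P1→Q1 (+1); matched 1.
Augmenting path P2→Q6 (+1); matched 2.
Augmenting path P5→Q3 (+1); matched 3.
Augmenting path P6→Q2 (+1); matched 4.
Augmenting path P7→Q3→P5→Q4 (+1); matched 5.
No augmenting path remains; maximum matching = 5.
König certificate: {P5, P6, P7, Q1, Q6} is a vertex cover of size 5 (every listed pair touches it), so no matching can be larger.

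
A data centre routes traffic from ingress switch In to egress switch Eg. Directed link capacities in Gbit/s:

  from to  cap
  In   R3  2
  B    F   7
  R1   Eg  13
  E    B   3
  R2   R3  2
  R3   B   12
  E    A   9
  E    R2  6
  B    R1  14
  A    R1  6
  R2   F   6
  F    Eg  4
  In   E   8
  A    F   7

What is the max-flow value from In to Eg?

10

Augment In→R3→B→R1→Eg: bottleneck 2, flow now 2.
Augment In→E→B→R1→Eg: bottleneck 3, flow now 5.
Augment In→E→R2→F→Eg: bottleneck 4, flow now 9.
Augment In→E→A→R1→Eg: bottleneck 1, flow now 10.
No augmenting path remains; maximum flow = 10.
In the residual graph, reachable from In: {In}.
Min-cut edges: In→R3 (2), In→E (8); capacity 2 + 8 = 10.
This cut is saturated, so no flow can exceed 10.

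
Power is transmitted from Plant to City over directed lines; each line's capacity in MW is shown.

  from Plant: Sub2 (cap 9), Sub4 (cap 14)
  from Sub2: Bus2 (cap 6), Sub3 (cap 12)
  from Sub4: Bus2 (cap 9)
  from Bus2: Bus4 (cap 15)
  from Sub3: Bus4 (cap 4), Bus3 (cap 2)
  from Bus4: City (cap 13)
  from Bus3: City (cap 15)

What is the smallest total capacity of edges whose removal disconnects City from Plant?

15

Augment Plant→Sub2→Bus2→Bus4→City: bottleneck 6, flow now 6.
Augment Plant→Sub2→Sub3→Bus4→City: bottleneck 3, flow now 9.
Augment Plant→Sub4→Bus2→Bus4→City: bottleneck 4, flow now 13.
Augment Plant→Sub4→Bus2→Sub2→Sub3→Bus3→City: bottleneck 2, flow now 15. (uses reverse residual edge)
No augmenting path remains; maximum flow = 15.
By max-flow min-cut, the minimum cut capacity equals the max flow.
In the residual graph, reachable from Plant: {Plant, Sub2, Sub4, Bus2, Sub3, Bus4}.
Min-cut edges: Sub3→Bus3 (2), Bus4→City (13); capacity 2 + 13 = 15.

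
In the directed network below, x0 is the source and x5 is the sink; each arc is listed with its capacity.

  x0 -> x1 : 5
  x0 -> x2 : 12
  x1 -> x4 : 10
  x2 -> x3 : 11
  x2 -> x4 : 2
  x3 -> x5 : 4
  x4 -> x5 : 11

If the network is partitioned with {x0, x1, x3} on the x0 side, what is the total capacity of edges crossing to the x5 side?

Edges leaving {x0, x1, x3}: x0→x2 (12), x1→x4 (10), x3→x5 (4).
Cut capacity = 12 + 10 + 4 = 26.

26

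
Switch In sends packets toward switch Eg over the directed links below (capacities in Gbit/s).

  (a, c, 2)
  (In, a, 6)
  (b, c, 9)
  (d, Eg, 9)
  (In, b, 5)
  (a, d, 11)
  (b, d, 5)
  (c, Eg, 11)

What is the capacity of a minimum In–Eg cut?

11

Augment In→a→c→Eg: bottleneck 2, flow now 2.
Augment In→a→d→Eg: bottleneck 4, flow now 6.
Augment In→b→c→Eg: bottleneck 5, flow now 11.
No augmenting path remains; maximum flow = 11.
By max-flow min-cut, the minimum cut capacity equals the max flow.
In the residual graph, reachable from In: {In}.
Min-cut edges: In→a (6), In→b (5); capacity 6 + 5 = 11.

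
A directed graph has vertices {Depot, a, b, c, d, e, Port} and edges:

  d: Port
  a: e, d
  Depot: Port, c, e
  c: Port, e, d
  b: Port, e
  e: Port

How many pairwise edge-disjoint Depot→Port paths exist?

3

Assign every edge capacity 1; by Menger, the answer equals the max flow.
Path Depot→Port (+1); total 1.
Path Depot→c→Port (+1); total 2.
Path Depot→e→Port (+1); total 3.
No residual Depot→Port path; max flow = 3.
Certifying cut of size 3: {Depot→Port, Depot→c, Depot→e}.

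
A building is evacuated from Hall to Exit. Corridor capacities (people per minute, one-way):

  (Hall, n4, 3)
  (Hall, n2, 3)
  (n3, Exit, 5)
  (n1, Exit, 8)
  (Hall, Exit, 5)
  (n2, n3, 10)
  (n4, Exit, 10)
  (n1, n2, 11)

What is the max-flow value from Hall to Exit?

Augment Hall→Exit: bottleneck 5, flow now 5.
Augment Hall→n4→Exit: bottleneck 3, flow now 8.
Augment Hall→n2→n3→Exit: bottleneck 3, flow now 11.
No augmenting path remains; maximum flow = 11.
In the residual graph, reachable from Hall: {Hall}.
Min-cut edges: Hall→n2 (3), Hall→n4 (3), Hall→Exit (5); capacity 3 + 3 + 5 = 11.
This cut is saturated, so no flow can exceed 11.

11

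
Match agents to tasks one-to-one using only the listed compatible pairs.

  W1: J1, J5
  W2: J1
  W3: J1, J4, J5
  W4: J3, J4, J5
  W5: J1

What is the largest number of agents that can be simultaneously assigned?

4

Unit-capacity flow: source→left, listed edges, right→sink; max matching = max flow.
Augmenting path W1→J1 (+1); matched 1.
Augmenting path W3→J4 (+1); matched 2.
Augmenting path W4→J3 (+1); matched 3.
Augmenting path W2→J1→W1→J5 (+1); matched 4.
No augmenting path remains; maximum matching = 4.
König certificate: {W1, W3, W4, J1} is a vertex cover of size 4 (every listed pair touches it), so no matching can be larger.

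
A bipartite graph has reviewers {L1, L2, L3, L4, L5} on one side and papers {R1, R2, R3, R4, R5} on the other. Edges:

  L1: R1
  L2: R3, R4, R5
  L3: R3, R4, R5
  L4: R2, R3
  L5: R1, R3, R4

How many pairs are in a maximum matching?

5

Unit-capacity flow: source→left, listed edges, right→sink; max matching = max flow.
Augmenting path L1→R1 (+1); matched 1.
Augmenting path L2→R3 (+1); matched 2.
Augmenting path L3→R4 (+1); matched 3.
Augmenting path L4→R2 (+1); matched 4.
Augmenting path L5→R3→L2→R5 (+1); matched 5.
No augmenting path remains; maximum matching = 5.
König certificate: {L1, L2, L3, L4, L5} is a vertex cover of size 5 (every listed pair touches it), so no matching can be larger.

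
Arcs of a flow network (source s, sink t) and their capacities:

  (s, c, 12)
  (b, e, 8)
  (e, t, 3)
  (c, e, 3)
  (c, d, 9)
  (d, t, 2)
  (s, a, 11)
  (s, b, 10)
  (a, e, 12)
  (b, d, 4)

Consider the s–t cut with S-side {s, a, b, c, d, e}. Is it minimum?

Yes — it is a minimum cut (capacity 5).

Given cut capacity: 2 + 3 = 5.
Augment s→a→e→t: bottleneck 3, flow now 3.
Augment s→b→d→t: bottleneck 2, flow now 5.
No augmenting path remains; maximum flow = 5.
Cut capacity 5 equals the max flow, so it is a minimum cut.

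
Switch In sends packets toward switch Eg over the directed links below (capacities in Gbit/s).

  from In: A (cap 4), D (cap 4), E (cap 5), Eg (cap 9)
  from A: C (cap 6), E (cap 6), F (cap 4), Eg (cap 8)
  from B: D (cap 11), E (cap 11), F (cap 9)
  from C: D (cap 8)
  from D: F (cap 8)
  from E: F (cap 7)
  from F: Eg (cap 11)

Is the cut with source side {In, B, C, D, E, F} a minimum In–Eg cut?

No — its capacity is 24, but the minimum cut has capacity 22.

Given cut capacity: 4 + 9 + 11 = 24.
Augment In→Eg: bottleneck 9, flow now 9.
Augment In→A→Eg: bottleneck 4, flow now 13.
Augment In→D→F→Eg: bottleneck 4, flow now 17.
Augment In→E→F→Eg: bottleneck 5, flow now 22.
No augmenting path remains; maximum flow = 22.
In the residual graph, reachable from In: {In}.
Min-cut edges: In→A (4), In→D (4), In→E (5), In→Eg (9); capacity 4 + 4 + 5 + 9 = 22.
Cut capacity 24 exceeds the max flow 22, so it is not minimum.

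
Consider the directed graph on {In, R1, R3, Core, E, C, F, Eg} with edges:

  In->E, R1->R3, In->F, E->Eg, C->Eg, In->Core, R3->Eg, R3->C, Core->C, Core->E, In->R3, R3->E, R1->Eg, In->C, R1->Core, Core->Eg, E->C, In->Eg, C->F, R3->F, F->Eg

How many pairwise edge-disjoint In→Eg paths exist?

Assign every edge capacity 1; by Menger, the answer equals the max flow.
Path In→Eg (+1); total 1.
Path In→R3→Eg (+1); total 2.
Path In→Core→Eg (+1); total 3.
Path In→E→Eg (+1); total 4.
Path In→C→Eg (+1); total 5.
Path In→F→Eg (+1); total 6.
No residual In→Eg path; max flow = 6.
Certifying cut of size 6: {In→C, In→Core, In→E, In→Eg, In→F, In→R3}.

6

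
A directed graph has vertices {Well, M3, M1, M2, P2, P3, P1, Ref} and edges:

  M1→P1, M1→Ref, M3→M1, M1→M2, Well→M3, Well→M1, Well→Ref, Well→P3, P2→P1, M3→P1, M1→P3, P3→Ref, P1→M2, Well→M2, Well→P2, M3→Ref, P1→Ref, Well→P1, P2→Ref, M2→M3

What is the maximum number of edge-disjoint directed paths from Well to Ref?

Assign every edge capacity 1; by Menger, the answer equals the max flow.
Path Well→Ref (+1); total 1.
Path Well→M3→Ref (+1); total 2.
Path Well→M1→Ref (+1); total 3.
Path Well→P2→Ref (+1); total 4.
Path Well→P3→Ref (+1); total 5.
Path Well→P1→Ref (+1); total 6.
No residual Well→Ref path; max flow = 6.
Certifying cut of size 6: {M1→Ref, M3→Ref, P1→Ref, P3→Ref, Well→P2, Well→Ref}.

6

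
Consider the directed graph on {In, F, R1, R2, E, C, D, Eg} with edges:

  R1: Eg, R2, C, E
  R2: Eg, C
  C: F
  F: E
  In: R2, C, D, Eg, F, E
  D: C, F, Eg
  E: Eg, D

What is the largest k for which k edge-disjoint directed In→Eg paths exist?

Assign every edge capacity 1; by Menger, the answer equals the max flow.
Path In→Eg (+1); total 1.
Path In→R2→Eg (+1); total 2.
Path In→E→Eg (+1); total 3.
Path In→D→Eg (+1); total 4.
No residual In→Eg path; max flow = 4.
Certifying cut of size 4: {D→Eg, E→Eg, In→Eg, In→R2}.

4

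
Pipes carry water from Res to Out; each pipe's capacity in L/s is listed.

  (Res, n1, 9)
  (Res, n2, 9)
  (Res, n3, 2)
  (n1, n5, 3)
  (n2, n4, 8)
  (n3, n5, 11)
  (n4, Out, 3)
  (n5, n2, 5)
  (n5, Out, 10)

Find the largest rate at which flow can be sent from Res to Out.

8

Augment Res→n1→n5→Out: bottleneck 3, flow now 3.
Augment Res→n2→n4→Out: bottleneck 3, flow now 6.
Augment Res→n3→n5→Out: bottleneck 2, flow now 8.
No augmenting path remains; maximum flow = 8.
In the residual graph, reachable from Res: {Res, n1, n2, n4}.
Min-cut edges: Res→n3 (2), n1→n5 (3), n4→Out (3); capacity 2 + 3 + 3 = 8.
This cut is saturated, so no flow can exceed 8.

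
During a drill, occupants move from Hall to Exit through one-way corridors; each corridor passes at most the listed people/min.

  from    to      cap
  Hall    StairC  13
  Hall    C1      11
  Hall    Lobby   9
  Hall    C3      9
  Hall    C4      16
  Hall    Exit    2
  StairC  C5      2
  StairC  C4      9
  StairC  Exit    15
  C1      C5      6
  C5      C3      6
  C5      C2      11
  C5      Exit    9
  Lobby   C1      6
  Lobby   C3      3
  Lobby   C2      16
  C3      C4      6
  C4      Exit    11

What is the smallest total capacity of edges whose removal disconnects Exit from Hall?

32

Augment Hall→Exit: bottleneck 2, flow now 2.
Augment Hall→StairC→Exit: bottleneck 13, flow now 15.
Augment Hall→C4→Exit: bottleneck 11, flow now 26.
Augment Hall→C1→C5→Exit: bottleneck 6, flow now 32.
No augmenting path remains; maximum flow = 32.
By max-flow min-cut, the minimum cut capacity equals the max flow.
In the residual graph, reachable from Hall: {Hall, C1, Lobby, C3, C2, C4}.
Min-cut edges: Hall→StairC (13), Hall→Exit (2), C1→C5 (6), C4→Exit (11); capacity 13 + 2 + 6 + 11 = 32.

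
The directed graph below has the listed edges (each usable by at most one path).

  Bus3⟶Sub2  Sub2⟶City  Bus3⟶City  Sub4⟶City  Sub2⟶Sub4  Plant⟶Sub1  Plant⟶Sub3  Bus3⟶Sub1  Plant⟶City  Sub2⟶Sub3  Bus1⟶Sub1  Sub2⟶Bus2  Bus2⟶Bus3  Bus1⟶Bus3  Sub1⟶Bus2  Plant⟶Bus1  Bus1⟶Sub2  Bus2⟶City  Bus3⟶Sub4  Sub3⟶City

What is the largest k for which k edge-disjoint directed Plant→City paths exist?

4

Assign every edge capacity 1; by Menger, the answer equals the max flow.
Path Plant→City (+1); total 1.
Path Plant→Sub3→City (+1); total 2.
Path Plant→Bus1→Bus3→City (+1); total 3.
Path Plant→Sub1→Bus2→City (+1); total 4.
No residual Plant→City path; max flow = 4.
Certifying cut of size 4: {Plant→Bus1, Plant→City, Plant→Sub1, Plant→Sub3}.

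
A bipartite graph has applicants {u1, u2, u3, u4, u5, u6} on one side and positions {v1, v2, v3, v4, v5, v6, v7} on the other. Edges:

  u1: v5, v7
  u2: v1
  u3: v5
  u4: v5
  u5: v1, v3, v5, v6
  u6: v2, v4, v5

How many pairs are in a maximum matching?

5

Unit-capacity flow: source→left, listed edges, right→sink; max matching = max flow.
Augmenting path u1→v5 (+1); matched 1.
Augmenting path u2→v1 (+1); matched 2.
Augmenting path u5→v3 (+1); matched 3.
Augmenting path u6→v2 (+1); matched 4.
Augmenting path u3→v5→u1→v7 (+1); matched 5.
No augmenting path remains; maximum matching = 5.
König certificate: {u1, u2, u5, u6, v5} is a vertex cover of size 5 (every listed pair touches it), so no matching can be larger.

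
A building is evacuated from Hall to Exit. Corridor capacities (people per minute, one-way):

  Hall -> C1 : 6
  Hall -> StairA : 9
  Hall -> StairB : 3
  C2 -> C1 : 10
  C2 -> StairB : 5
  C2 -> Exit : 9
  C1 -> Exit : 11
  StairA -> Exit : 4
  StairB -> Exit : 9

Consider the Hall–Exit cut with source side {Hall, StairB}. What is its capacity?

Edges leaving {Hall, StairB}: Hall→C1 (6), Hall→StairA (9), StairB→Exit (9).
Cut capacity = 6 + 9 + 9 = 24.

24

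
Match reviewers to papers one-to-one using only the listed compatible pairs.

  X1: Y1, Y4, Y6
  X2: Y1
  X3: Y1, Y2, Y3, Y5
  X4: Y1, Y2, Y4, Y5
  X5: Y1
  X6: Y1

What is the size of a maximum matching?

4

Unit-capacity flow: source→left, listed edges, right→sink; max matching = max flow.
Augmenting path X1→Y1 (+1); matched 1.
Augmenting path X3→Y2 (+1); matched 2.
Augmenting path X4→Y4 (+1); matched 3.
Augmenting path X2→Y1→X1→Y6 (+1); matched 4.
No augmenting path remains; maximum matching = 4.
König certificate: {X1, X3, X4, Y1} is a vertex cover of size 4 (every listed pair touches it), so no matching can be larger.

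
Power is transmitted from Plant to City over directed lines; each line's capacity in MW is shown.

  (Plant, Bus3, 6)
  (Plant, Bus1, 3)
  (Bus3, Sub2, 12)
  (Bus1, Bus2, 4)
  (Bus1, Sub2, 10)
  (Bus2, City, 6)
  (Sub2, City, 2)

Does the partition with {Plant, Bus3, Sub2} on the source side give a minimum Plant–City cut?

Given cut capacity: 3 + 2 = 5.
Augment Plant→Bus3→Sub2→City: bottleneck 2, flow now 2.
Augment Plant→Bus1→Bus2→City: bottleneck 3, flow now 5.
No augmenting path remains; maximum flow = 5.
Cut capacity 5 equals the max flow, so it is a minimum cut.

Yes — it is a minimum cut (capacity 5).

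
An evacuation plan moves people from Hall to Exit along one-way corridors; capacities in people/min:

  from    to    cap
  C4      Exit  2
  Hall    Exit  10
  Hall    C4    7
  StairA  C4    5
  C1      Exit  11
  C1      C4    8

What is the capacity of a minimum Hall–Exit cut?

12

Augment Hall→Exit: bottleneck 10, flow now 10.
Augment Hall→C4→Exit: bottleneck 2, flow now 12.
No augmenting path remains; maximum flow = 12.
By max-flow min-cut, the minimum cut capacity equals the max flow.
In the residual graph, reachable from Hall: {Hall, C4}.
Min-cut edges: Hall→Exit (10), C4→Exit (2); capacity 10 + 2 = 12.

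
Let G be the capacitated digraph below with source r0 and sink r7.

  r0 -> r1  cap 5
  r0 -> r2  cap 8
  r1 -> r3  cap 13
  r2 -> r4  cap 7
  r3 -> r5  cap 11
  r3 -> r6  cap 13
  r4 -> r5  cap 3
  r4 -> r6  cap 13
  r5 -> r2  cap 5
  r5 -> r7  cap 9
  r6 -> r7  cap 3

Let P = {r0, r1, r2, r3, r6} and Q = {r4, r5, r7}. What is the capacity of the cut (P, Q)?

Edges leaving {r0, r1, r2, r3, r6}: r2→r4 (7), r3→r5 (11), r6→r7 (3).
Cut capacity = 7 + 11 + 3 = 21.

21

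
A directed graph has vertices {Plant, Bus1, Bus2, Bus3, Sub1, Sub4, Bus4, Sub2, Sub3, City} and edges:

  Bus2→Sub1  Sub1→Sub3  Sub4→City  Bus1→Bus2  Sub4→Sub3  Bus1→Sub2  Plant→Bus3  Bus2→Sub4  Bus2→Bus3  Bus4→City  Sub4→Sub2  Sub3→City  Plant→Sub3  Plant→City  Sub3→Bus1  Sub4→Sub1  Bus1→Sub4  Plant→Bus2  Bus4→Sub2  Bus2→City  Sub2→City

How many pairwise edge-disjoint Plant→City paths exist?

3

Assign every edge capacity 1; by Menger, the answer equals the max flow.
Path Plant→City (+1); total 1.
Path Plant→Bus2→City (+1); total 2.
Path Plant→Sub3→City (+1); total 3.
No residual Plant→City path; max flow = 3.
Certifying cut of size 3: {Plant→Bus2, Plant→City, Plant→Sub3}.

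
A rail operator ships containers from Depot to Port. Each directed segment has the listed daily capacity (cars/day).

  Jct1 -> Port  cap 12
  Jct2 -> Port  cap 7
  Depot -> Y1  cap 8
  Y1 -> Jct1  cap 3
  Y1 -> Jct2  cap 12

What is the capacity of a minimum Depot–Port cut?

8

Augment Depot→Y1→Jct1→Port: bottleneck 3, flow now 3.
Augment Depot→Y1→Jct2→Port: bottleneck 5, flow now 8.
No augmenting path remains; maximum flow = 8.
By max-flow min-cut, the minimum cut capacity equals the max flow.
In the residual graph, reachable from Depot: {Depot}.
Min-cut edges: Depot→Y1 (8); capacity 8 = 8.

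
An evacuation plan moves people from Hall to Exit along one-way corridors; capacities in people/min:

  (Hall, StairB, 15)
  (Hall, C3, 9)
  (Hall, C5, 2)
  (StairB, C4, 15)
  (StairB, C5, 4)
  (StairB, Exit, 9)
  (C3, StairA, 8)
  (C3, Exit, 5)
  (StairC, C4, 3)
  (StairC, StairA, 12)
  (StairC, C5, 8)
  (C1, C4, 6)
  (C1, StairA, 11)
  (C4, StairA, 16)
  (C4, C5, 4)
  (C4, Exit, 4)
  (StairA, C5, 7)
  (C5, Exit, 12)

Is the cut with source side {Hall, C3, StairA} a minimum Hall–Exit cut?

Given cut capacity: 15 + 2 + 5 + 7 = 29.
Augment Hall→StairB→Exit: bottleneck 9, flow now 9.
Augment Hall→C3→Exit: bottleneck 5, flow now 14.
Augment Hall→C5→Exit: bottleneck 2, flow now 16.
Augment Hall→StairB→C4→Exit: bottleneck 4, flow now 20.
Augment Hall→StairB→C5→Exit: bottleneck 2, flow now 22.
Augment Hall→C3→StairA→C5→Exit: bottleneck 4, flow now 26.
No augmenting path remains; maximum flow = 26.
In the residual graph, reachable from Hall: {Hall}.
Min-cut edges: Hall→StairB (15), Hall→C3 (9), Hall→C5 (2); capacity 15 + 9 + 2 = 26.
Cut capacity 29 exceeds the max flow 26, so it is not minimum.

No — its capacity is 29, but the minimum cut has capacity 26.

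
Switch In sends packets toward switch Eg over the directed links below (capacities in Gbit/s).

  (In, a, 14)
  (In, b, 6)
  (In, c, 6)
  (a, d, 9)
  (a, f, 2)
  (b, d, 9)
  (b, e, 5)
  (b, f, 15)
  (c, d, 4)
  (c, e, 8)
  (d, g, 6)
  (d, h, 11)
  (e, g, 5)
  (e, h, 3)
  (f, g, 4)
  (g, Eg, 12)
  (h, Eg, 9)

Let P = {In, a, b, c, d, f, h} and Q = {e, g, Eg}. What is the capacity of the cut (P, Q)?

32

Edges leaving {In, a, b, c, d, f, h}: b→e (5), c→e (8), d→g (6), f→g (4), h→Eg (9).
Cut capacity = 5 + 8 + 6 + 4 + 9 = 32.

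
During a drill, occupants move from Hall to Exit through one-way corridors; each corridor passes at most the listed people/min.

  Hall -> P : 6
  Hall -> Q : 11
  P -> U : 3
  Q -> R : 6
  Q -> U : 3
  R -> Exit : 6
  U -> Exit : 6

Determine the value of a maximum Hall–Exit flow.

Augment Hall→P→U→Exit: bottleneck 3, flow now 3.
Augment Hall→Q→R→Exit: bottleneck 6, flow now 9.
Augment Hall→Q→U→Exit: bottleneck 3, flow now 12.
No augmenting path remains; maximum flow = 12.
In the residual graph, reachable from Hall: {Hall, P, Q}.
Min-cut edges: P→U (3), Q→R (6), Q→U (3); capacity 3 + 6 + 3 = 12.
This cut is saturated, so no flow can exceed 12.

12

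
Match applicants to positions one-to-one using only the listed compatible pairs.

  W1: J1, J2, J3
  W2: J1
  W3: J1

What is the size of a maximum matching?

2

Unit-capacity flow: source→left, listed edges, right→sink; max matching = max flow.
Augmenting path W1→J1 (+1); matched 1.
Augmenting path W2→J1→W1→J2 (+1); matched 2.
No augmenting path remains; maximum matching = 2.
König certificate: {W1, J1} is a vertex cover of size 2 (every listed pair touches it), so no matching can be larger.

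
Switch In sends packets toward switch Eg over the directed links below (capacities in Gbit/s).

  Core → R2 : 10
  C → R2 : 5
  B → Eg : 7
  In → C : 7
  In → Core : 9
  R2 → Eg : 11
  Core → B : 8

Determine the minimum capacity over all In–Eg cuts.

14

Augment In→C→R2→Eg: bottleneck 5, flow now 5.
Augment In→Core→R2→Eg: bottleneck 6, flow now 11.
Augment In→Core→B→Eg: bottleneck 3, flow now 14.
No augmenting path remains; maximum flow = 14.
By max-flow min-cut, the minimum cut capacity equals the max flow.
In the residual graph, reachable from In: {In, C}.
Min-cut edges: In→Core (9), C→R2 (5); capacity 9 + 5 = 14.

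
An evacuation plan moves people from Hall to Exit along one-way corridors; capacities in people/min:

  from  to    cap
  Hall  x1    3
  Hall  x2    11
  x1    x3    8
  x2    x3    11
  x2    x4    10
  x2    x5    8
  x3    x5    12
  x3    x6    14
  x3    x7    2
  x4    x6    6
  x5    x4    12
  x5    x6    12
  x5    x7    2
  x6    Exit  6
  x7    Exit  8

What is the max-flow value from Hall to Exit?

Augment Hall→x1→x3→x6→Exit: bottleneck 3, flow now 3.
Augment Hall→x2→x3→x6→Exit: bottleneck 3, flow now 6.
Augment Hall→x2→x3→x7→Exit: bottleneck 2, flow now 8.
Augment Hall→x2→x5→x7→Exit: bottleneck 2, flow now 10.
No augmenting path remains; maximum flow = 10.
In the residual graph, reachable from Hall: {Hall, x1, x2, x3, x4, x5, x6}.
Min-cut edges: x3→x7 (2), x5→x7 (2), x6→Exit (6); capacity 2 + 2 + 6 = 10.
This cut is saturated, so no flow can exceed 10.

10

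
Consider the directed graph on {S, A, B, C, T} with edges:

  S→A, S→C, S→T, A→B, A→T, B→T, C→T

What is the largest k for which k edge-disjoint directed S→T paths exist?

3

Assign every edge capacity 1; by Menger, the answer equals the max flow.
Path S→T (+1); total 1.
Path S→A→T (+1); total 2.
Path S→C→T (+1); total 3.
No residual S→T path; max flow = 3.
Certifying cut of size 3: {S→A, S→C, S→T}.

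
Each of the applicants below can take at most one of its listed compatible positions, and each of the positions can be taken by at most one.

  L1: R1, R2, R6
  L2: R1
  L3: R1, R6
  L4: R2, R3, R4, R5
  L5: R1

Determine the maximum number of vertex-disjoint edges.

Unit-capacity flow: source→left, listed edges, right→sink; max matching = max flow.
Augmenting path L1→R1 (+1); matched 1.
Augmenting path L3→R6 (+1); matched 2.
Augmenting path L4→R2 (+1); matched 3.
Augmenting path L2→R1→L1→R2→L4→R3 (+1); matched 4.
No augmenting path remains; maximum matching = 4.
König certificate: {L1, L3, L4, R1} is a vertex cover of size 4 (every listed pair touches it), so no matching can be larger.

4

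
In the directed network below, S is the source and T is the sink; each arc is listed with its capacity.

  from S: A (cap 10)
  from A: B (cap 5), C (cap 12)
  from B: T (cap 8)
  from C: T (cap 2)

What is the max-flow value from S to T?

7

Augment S→A→B→T: bottleneck 5, flow now 5.
Augment S→A→C→T: bottleneck 2, flow now 7.
No augmenting path remains; maximum flow = 7.
In the residual graph, reachable from S: {S, A, C}.
Min-cut edges: A→B (5), C→T (2); capacity 5 + 2 = 7.
This cut is saturated, so no flow can exceed 7.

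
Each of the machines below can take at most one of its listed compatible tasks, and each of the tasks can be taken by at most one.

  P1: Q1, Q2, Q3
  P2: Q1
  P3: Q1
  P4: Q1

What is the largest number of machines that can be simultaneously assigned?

2

Unit-capacity flow: source→left, listed edges, right→sink; max matching = max flow.
Augmenting path P1→Q1 (+1); matched 1.
Augmenting path P2→Q1→P1→Q2 (+1); matched 2.
No augmenting path remains; maximum matching = 2.
König certificate: {P1, Q1} is a vertex cover of size 2 (every listed pair touches it), so no matching can be larger.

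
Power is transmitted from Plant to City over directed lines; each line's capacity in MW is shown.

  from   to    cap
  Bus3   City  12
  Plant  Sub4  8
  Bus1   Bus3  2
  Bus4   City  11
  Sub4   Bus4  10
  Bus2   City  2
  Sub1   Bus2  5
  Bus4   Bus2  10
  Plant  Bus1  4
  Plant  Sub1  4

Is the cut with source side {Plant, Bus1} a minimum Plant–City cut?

No — its capacity is 14, but the minimum cut has capacity 12.

Given cut capacity: 4 + 8 + 2 = 14.
Augment Plant→Sub1→Bus2→City: bottleneck 2, flow now 2.
Augment Plant→Bus1→Bus3→City: bottleneck 2, flow now 4.
Augment Plant→Sub4→Bus4→City: bottleneck 8, flow now 12.
No augmenting path remains; maximum flow = 12.
In the residual graph, reachable from Plant: {Plant, Sub1, Bus1, Bus2}.
Min-cut edges: Plant→Sub4 (8), Bus1→Bus3 (2), Bus2→City (2); capacity 8 + 2 + 2 = 12.
Cut capacity 14 exceeds the max flow 12, so it is not minimum.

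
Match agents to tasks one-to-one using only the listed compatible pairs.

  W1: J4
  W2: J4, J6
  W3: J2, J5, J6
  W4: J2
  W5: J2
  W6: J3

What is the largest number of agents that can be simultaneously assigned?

5

Unit-capacity flow: source→left, listed edges, right→sink; max matching = max flow.
Augmenting path W1→J4 (+1); matched 1.
Augmenting path W2→J6 (+1); matched 2.
Augmenting path W3→J2 (+1); matched 3.
Augmenting path W6→J3 (+1); matched 4.
Augmenting path W4→J2→W3→J5 (+1); matched 5.
No augmenting path remains; maximum matching = 5.
König certificate: {W1, W2, W3, W6, J2} is a vertex cover of size 5 (every listed pair touches it), so no matching can be larger.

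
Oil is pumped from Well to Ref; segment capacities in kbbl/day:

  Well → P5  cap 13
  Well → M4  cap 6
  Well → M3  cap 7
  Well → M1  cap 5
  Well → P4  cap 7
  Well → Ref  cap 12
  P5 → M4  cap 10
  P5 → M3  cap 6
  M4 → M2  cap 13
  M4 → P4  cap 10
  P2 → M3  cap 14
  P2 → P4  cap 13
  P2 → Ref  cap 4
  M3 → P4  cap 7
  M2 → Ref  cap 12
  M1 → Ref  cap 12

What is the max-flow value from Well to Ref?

29

Augment Well→Ref: bottleneck 12, flow now 12.
Augment Well→M1→Ref: bottleneck 5, flow now 17.
Augment Well→M4→M2→Ref: bottleneck 6, flow now 23.
Augment Well→P5→M4→M2→Ref: bottleneck 6, flow now 29.
No augmenting path remains; maximum flow = 29.
In the residual graph, reachable from Well: {Well, P5, M4, M3, M2, P4}.
Min-cut edges: Well→M1 (5), Well→Ref (12), M2→Ref (12); capacity 5 + 12 + 12 = 29.
This cut is saturated, so no flow can exceed 29.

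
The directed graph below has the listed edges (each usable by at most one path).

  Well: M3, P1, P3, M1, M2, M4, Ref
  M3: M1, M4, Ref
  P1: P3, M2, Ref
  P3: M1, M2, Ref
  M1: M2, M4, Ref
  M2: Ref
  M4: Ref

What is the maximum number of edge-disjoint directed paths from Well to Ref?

7

Assign every edge capacity 1; by Menger, the answer equals the max flow.
Path Well→Ref (+1); total 1.
Path Well→M3→Ref (+1); total 2.
Path Well→P1→Ref (+1); total 3.
Path Well→P3→Ref (+1); total 4.
Path Well→M1→Ref (+1); total 5.
Path Well→M2→Ref (+1); total 6.
Path Well→M4→Ref (+1); total 7.
No residual Well→Ref path; max flow = 7.
Certifying cut of size 7: {Well→M1, Well→M2, Well→M3, Well→M4, Well→P1, Well→P3, Well→Ref}.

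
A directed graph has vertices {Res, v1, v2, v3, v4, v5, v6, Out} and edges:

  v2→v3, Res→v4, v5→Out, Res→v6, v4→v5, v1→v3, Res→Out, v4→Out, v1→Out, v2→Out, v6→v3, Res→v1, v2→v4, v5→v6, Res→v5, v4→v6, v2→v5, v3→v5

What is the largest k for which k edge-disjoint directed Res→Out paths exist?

4

Assign every edge capacity 1; by Menger, the answer equals the max flow.
Path Res→Out (+1); total 1.
Path Res→v1→Out (+1); total 2.
Path Res→v4→Out (+1); total 3.
Path Res→v5→Out (+1); total 4.
No residual Res→Out path; max flow = 4.
Certifying cut of size 4: {Res→Out, Res→v1, Res→v4, v5→Out}.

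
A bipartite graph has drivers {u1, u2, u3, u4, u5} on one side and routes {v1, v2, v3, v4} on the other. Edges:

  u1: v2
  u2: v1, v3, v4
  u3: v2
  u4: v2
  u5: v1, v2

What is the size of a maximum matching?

3

Unit-capacity flow: source→left, listed edges, right→sink; max matching = max flow.
Augmenting path u1→v2 (+1); matched 1.
Augmenting path u2→v1 (+1); matched 2.
Augmenting path u5→v1→u2→v3 (+1); matched 3.
No augmenting path remains; maximum matching = 3.
König certificate: {u2, u5, v2} is a vertex cover of size 3 (every listed pair touches it), so no matching can be larger.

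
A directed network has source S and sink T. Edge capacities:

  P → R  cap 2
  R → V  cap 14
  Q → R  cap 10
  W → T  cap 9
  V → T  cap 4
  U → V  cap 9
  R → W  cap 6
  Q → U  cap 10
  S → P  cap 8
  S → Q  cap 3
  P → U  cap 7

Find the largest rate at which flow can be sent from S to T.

9

Augment S→P→R→V→T: bottleneck 2, flow now 2.
Augment S→P→U→V→T: bottleneck 2, flow now 4.
Augment S→Q→R→W→T: bottleneck 3, flow now 7.
Augment S→P→U→V→R→W→T: bottleneck 2, flow now 9. (uses reverse residual edge)
No augmenting path remains; maximum flow = 9.
In the residual graph, reachable from S: {S, P, U, V}.
Min-cut edges: S→Q (3), P→R (2), V→T (4); capacity 3 + 2 + 4 = 9.
This cut is saturated, so no flow can exceed 9.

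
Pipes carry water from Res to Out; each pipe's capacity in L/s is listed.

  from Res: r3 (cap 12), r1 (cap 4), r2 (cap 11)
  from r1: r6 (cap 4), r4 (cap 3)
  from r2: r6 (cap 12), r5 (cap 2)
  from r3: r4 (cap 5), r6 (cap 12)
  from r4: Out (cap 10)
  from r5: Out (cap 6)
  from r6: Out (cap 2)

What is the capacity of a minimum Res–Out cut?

Augment Res→r1→r4→Out: bottleneck 3, flow now 3.
Augment Res→r1→r6→Out: bottleneck 1, flow now 4.
Augment Res→r2→r5→Out: bottleneck 2, flow now 6.
Augment Res→r2→r6→Out: bottleneck 1, flow now 7.
Augment Res→r3→r4→Out: bottleneck 5, flow now 12.
No augmenting path remains; maximum flow = 12.
By max-flow min-cut, the minimum cut capacity equals the max flow.
In the residual graph, reachable from Res: {Res, r1, r2, r3, r6}.
Min-cut edges: r1→r4 (3), r2→r5 (2), r3→r4 (5), r6→Out (2); capacity 3 + 2 + 5 + 2 = 12.

12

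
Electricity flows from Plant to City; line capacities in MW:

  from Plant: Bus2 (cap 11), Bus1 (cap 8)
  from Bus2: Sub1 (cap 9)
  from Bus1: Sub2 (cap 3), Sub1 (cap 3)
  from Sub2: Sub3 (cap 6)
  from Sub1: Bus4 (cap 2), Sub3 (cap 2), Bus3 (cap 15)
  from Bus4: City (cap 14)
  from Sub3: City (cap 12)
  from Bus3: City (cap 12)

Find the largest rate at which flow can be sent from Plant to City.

Augment Plant→Bus2→Sub1→Bus4→City: bottleneck 2, flow now 2.
Augment Plant→Bus2→Sub1→Sub3→City: bottleneck 2, flow now 4.
Augment Plant→Bus2→Sub1→Bus3→City: bottleneck 5, flow now 9.
Augment Plant→Bus1→Sub2→Sub3→City: bottleneck 3, flow now 12.
Augment Plant→Bus1→Sub1→Bus3→City: bottleneck 3, flow now 15.
No augmenting path remains; maximum flow = 15.
In the residual graph, reachable from Plant: {Plant, Bus2, Bus1}.
Min-cut edges: Bus2→Sub1 (9), Bus1→Sub2 (3), Bus1→Sub1 (3); capacity 9 + 3 + 3 = 15.
This cut is saturated, so no flow can exceed 15.

15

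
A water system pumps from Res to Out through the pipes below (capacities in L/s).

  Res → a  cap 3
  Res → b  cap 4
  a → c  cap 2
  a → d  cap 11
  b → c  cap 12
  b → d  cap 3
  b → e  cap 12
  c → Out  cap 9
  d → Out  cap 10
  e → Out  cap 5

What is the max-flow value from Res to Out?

Augment Res→a→c→Out: bottleneck 2, flow now 2.
Augment Res→a→d→Out: bottleneck 1, flow now 3.
Augment Res→b→c→Out: bottleneck 4, flow now 7.
No augmenting path remains; maximum flow = 7.
In the residual graph, reachable from Res: {Res}.
Min-cut edges: Res→a (3), Res→b (4); capacity 3 + 4 = 7.
This cut is saturated, so no flow can exceed 7.

7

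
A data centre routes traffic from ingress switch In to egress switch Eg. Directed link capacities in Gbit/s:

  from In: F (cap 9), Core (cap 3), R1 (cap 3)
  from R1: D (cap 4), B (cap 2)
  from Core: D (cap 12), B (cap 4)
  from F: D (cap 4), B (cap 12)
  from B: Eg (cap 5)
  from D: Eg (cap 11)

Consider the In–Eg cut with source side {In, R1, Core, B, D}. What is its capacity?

Edges leaving {In, R1, Core, B, D}: In→F (9), B→Eg (5), D→Eg (11).
Cut capacity = 9 + 5 + 11 = 25.

25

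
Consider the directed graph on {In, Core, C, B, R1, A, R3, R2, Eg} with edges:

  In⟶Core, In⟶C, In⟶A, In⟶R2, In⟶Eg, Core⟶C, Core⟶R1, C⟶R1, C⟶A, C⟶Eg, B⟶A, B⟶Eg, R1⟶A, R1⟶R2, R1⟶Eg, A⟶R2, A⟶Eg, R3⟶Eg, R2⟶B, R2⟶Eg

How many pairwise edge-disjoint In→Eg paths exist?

Assign every edge capacity 1; by Menger, the answer equals the max flow.
Path In→Eg (+1); total 1.
Path In→C→Eg (+1); total 2.
Path In→A→Eg (+1); total 3.
Path In→R2→Eg (+1); total 4.
Path In→Core→R1→Eg (+1); total 5.
No residual In→Eg path; max flow = 5.
Certifying cut of size 5: {In→A, In→C, In→Core, In→Eg, In→R2}.

5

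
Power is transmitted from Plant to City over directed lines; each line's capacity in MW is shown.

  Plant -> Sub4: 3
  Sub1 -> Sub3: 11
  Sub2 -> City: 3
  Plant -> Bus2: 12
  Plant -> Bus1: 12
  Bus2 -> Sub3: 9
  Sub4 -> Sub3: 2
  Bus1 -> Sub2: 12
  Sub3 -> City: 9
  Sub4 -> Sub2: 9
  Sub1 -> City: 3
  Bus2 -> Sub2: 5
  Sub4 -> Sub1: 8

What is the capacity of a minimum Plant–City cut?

Augment Plant→Bus2→Sub2→City: bottleneck 3, flow now 3.
Augment Plant→Bus2→Sub3→City: bottleneck 9, flow now 12.
Augment Plant→Sub4→Sub1→City: bottleneck 3, flow now 15.
No augmenting path remains; maximum flow = 15.
By max-flow min-cut, the minimum cut capacity equals the max flow.
In the residual graph, reachable from Plant: {Plant, Bus2, Bus1, Sub2}.
Min-cut edges: Plant→Sub4 (3), Bus2→Sub3 (9), Sub2→City (3); capacity 3 + 9 + 3 = 15.

15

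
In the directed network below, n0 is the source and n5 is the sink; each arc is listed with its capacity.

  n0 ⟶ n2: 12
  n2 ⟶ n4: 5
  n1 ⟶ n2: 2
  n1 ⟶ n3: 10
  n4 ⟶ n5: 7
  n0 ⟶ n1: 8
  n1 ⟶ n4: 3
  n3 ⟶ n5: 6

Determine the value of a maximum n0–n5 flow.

Augment n0→n1→n3→n5: bottleneck 6, flow now 6.
Augment n0→n1→n4→n5: bottleneck 2, flow now 8.
Augment n0→n2→n4→n5: bottleneck 5, flow now 13.
No augmenting path remains; maximum flow = 13.
In the residual graph, reachable from n0: {n0, n2}.
Min-cut edges: n0→n1 (8), n2→n4 (5); capacity 8 + 5 = 13.
This cut is saturated, so no flow can exceed 13.

13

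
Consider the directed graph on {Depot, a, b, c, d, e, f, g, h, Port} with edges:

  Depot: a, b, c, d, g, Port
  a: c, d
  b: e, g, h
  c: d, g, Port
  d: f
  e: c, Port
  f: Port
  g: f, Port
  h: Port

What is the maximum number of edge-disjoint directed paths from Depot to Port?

Assign every edge capacity 1; by Menger, the answer equals the max flow.
Path Depot→Port (+1); total 1.
Path Depot→c→Port (+1); total 2.
Path Depot→g→Port (+1); total 3.
Path Depot→b→e→Port (+1); total 4.
Path Depot→d→f→Port (+1); total 5.
No residual Depot→Port path; max flow = 5.
Certifying cut of size 5: {Depot→Port, Depot→b, c→Port, f→Port, g→Port}.

5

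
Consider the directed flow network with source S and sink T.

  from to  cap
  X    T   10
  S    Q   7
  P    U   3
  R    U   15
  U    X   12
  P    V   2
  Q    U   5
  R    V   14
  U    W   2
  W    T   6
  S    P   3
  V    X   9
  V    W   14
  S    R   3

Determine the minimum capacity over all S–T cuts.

Augment S→P→U→W→T: bottleneck 2, flow now 2.
Augment S→P→U→X→T: bottleneck 1, flow now 3.
Augment S→Q→U→X→T: bottleneck 5, flow now 8.
Augment S→R→U→X→T: bottleneck 3, flow now 11.
No augmenting path remains; maximum flow = 11.
By max-flow min-cut, the minimum cut capacity equals the max flow.
In the residual graph, reachable from S: {S, Q}.
Min-cut edges: S→P (3), S→R (3), Q→U (5); capacity 3 + 3 + 5 = 11.

11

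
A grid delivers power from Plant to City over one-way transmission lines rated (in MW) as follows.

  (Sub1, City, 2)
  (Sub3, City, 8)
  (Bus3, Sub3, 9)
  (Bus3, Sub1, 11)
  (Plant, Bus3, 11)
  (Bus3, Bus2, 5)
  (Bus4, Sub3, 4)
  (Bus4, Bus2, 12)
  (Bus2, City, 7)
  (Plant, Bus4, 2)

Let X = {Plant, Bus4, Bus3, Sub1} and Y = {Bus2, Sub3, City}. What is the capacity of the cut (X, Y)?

Edges leaving {Plant, Bus4, Bus3, Sub1}: Bus4→Bus2 (12), Bus4→Sub3 (4), Bus3→Bus2 (5), Bus3→Sub3 (9), Sub1→City (2).
Cut capacity = 12 + 4 + 5 + 9 + 2 = 32.

32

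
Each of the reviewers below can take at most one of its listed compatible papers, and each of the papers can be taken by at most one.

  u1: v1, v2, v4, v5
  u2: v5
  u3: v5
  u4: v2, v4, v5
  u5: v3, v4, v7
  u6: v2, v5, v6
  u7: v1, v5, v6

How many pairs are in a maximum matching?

6

Unit-capacity flow: source→left, listed edges, right→sink; max matching = max flow.
Augmenting path u1→v1 (+1); matched 1.
Augmenting path u2→v5 (+1); matched 2.
Augmenting path u4→v2 (+1); matched 3.
Augmenting path u5→v3 (+1); matched 4.
Augmenting path u6→v6 (+1); matched 5.
Augmenting path u7→v1→u1→v4 (+1); matched 6.
No augmenting path remains; maximum matching = 6.
König certificate: {u1, u4, u5, u6, u7, v5} is a vertex cover of size 6 (every listed pair touches it), so no matching can be larger.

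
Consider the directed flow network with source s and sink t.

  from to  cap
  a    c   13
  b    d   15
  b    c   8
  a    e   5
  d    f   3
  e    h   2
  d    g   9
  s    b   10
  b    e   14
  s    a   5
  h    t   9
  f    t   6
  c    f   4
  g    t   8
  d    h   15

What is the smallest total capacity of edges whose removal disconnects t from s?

Augment s→a→c→f→t: bottleneck 4, flow now 4.
Augment s→a→e→h→t: bottleneck 1, flow now 5.
Augment s→b→d→f→t: bottleneck 2, flow now 7.
Augment s→b→d→g→t: bottleneck 8, flow now 15.
No augmenting path remains; maximum flow = 15.
By max-flow min-cut, the minimum cut capacity equals the max flow.
In the residual graph, reachable from s: {s}.
Min-cut edges: s→a (5), s→b (10); capacity 5 + 10 = 15.

15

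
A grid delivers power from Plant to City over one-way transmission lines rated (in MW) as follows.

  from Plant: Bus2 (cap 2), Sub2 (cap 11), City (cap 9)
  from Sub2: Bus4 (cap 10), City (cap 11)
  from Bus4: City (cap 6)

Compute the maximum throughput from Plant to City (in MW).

20

Augment Plant→City: bottleneck 9, flow now 9.
Augment Plant→Sub2→City: bottleneck 11, flow now 20.
No augmenting path remains; maximum flow = 20.
In the residual graph, reachable from Plant: {Plant, Bus2}.
Min-cut edges: Plant→Sub2 (11), Plant→City (9); capacity 11 + 9 = 20.
This cut is saturated, so no flow can exceed 20.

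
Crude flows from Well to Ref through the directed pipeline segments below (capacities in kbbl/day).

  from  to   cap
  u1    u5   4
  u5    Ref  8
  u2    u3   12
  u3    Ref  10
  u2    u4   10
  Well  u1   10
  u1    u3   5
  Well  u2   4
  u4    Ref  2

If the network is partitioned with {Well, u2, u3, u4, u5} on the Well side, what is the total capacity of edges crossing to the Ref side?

30

Edges leaving {Well, u2, u3, u4, u5}: Well→u1 (10), u3→Ref (10), u4→Ref (2), u5→Ref (8).
Cut capacity = 10 + 10 + 2 + 8 = 30.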